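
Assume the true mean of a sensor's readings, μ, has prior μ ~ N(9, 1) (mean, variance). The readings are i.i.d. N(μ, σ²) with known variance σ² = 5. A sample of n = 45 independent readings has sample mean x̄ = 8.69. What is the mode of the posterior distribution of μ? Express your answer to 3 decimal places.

n = 45, x̄ = 8.69.
For a Normal prior and Normal likelihood with known variance, the posterior is Normal; its mode equals its mean, the precision-weighted average.
Prior precision 1/σ₀² = 1/1 = 1; data precision n/σ² = 45/5 = 9.
μ̂ = (1·9 + 9·8.69) / (1 + 9) = 87.21/10 = 8.721.

μ̂_MAP = 8.721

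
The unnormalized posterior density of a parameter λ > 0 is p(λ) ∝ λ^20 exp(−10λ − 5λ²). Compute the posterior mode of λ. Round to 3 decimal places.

ℓ'(λ) = 20/λ − 10 − 10λ. Setting this to zero and multiplying by λ: 10λ² + 10λ − 20 = 0.
λ = (−10 + √(10² + 4·10·20)) / (2·10) = (−10 + √900) / 20 = (−10 + 30)/20 = 1.
ℓ''(λ) = −20/λ² − 10 < 0, confirming a maximum.

λ̂_MAP = 1.000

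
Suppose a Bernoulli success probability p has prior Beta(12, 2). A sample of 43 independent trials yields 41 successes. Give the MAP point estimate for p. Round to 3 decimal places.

Prior: Beta(12, 2).
Data: 41 successes in 43 trials. The binomial likelihood contributes p^41(1−p)^2, so the posterior is Beta(12+41, 2+2) = Beta(53, 4).
For Beta(a, b) with a, b > 1 the mode is (a−1)/(a+b−2) = 52/55 ≈ 0.945.

p̂_MAP = 0.945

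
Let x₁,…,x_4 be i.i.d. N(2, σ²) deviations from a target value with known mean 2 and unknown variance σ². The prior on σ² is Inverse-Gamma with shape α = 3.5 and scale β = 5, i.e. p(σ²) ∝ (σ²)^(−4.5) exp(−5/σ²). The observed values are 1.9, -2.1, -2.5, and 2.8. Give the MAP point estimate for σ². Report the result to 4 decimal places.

σ̂²_MAP = 3.6700

Sum of squared deviations about the known mean: SS = (1.9−2)² + (-2.1−2)² + (-2.5−2)² + (2.8−2)² = 37.71.
The Normal likelihood contributes (σ²)^(−n/2) exp(−SS/(2σ²)), so the posterior is Inverse-Gamma(α + n/2, β + SS/2) = Inverse-Gamma(5.5, 23.855).
The mode of Inverse-Gamma(a, b) is b/(a+1) = 23.855/6.5 ≈ 3.6700.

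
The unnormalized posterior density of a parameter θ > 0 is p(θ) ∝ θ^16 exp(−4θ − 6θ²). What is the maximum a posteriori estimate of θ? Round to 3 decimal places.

ℓ'(θ) = 16/θ − 4 − 12θ. Setting this to zero and multiplying by θ: 12θ² + 4θ − 16 = 0.
θ = (−4 + √(4² + 4·12·16)) / (2·12) = (−4 + √784) / 24 = (−4 + 28)/24 = 1.
ℓ''(θ) = −16/θ² − 12 < 0, confirming a maximum.

θ̂_MAP = 1.000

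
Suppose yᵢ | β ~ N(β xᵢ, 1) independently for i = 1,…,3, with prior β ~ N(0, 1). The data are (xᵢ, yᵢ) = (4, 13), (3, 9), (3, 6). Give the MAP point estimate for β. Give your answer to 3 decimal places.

log p(β | y) = −Σ(yᵢ − βxᵢ)²/(2·1) − β²/(2·1) + const.
Setting the derivative to zero: Σxᵢ(yᵢ − βxᵢ)/1 − β/1 = 0, so β = Σxᵢyᵢ / (Σxᵢ² + σ²/τ²).
Σxᵢyᵢ = 4·13 + 3·9 + 3·6 = 97; Σxᵢ² = 34; σ²/τ² = 1.
β̂_MAP = 97 / (34 + 1) = 97/35 ≈ 2.771.

β̂_MAP = 2.771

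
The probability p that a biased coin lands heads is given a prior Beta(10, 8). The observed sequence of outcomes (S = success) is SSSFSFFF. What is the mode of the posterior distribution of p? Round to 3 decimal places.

p̂_MAP = 0.542

Prior: Beta(10, 8).
Data: 4 successes in 8 trials (from the sequence). The binomial likelihood contributes p^4(1−p)^4, so the posterior is Beta(10+4, 8+4) = Beta(14, 12).
For Beta(a, b) with a, b > 1 the mode is (a−1)/(a+b−2) = 13/24 ≈ 0.542.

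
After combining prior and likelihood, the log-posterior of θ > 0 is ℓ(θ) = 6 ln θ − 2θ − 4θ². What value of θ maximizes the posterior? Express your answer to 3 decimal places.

ℓ'(θ) = 6/θ − 2 − 8θ. Setting this to zero and multiplying by θ: 8θ² + 2θ − 6 = 0.
θ = (−2 + √(2² + 4·8·6)) / (2·8) = (−2 + √196) / 16 = (−2 + 14)/16 = 3/4.
ℓ''(θ) = −6/θ² − 8 < 0, confirming a maximum.

θ̂_MAP = 0.750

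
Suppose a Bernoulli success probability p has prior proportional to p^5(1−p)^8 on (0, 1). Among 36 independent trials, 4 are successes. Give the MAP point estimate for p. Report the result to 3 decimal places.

The prior density ∝ p^5(1−p)^8 is the kernel of Beta(6, 9).
Data: 4 successes in 36 trials. The binomial likelihood contributes p^4(1−p)^32, so the posterior is Beta(6+4, 9+32) = Beta(10, 41).
For Beta(a, b) with a, b > 1 the mode is (a−1)/(a+b−2) = 9/49 ≈ 0.184.

p̂_MAP = 0.184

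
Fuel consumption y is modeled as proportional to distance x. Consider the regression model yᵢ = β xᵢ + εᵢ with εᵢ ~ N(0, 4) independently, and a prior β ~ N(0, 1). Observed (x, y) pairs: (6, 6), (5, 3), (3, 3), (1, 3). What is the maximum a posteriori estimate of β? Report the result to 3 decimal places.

log p(β | y) = −Σ(yᵢ − βxᵢ)²/(2·4) − β²/(2·1) + const.
Setting the derivative to zero: Σxᵢ(yᵢ − βxᵢ)/4 − β/1 = 0, so β = Σxᵢyᵢ / (Σxᵢ² + σ²/τ²).
Σxᵢyᵢ = 6·6 + 5·3 + 3·3 + 1·3 = 63; Σxᵢ² = 71; σ²/τ² = 4.
β̂_MAP = 63 / (71 + 4) = 63/75 ≈ 0.840.

β̂_MAP = 0.840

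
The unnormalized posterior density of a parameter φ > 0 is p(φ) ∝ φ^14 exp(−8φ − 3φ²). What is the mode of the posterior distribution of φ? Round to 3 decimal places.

ℓ'(φ) = 14/φ − 8 − 6φ. Setting this to zero and multiplying by φ: 6φ² + 8φ − 14 = 0.
φ = (−8 + √(8² + 4·6·14)) / (2·6) = (−8 + √400) / 12 = (−8 + 20)/12 = 1.
ℓ''(φ) = −14/φ² − 6 < 0, confirming a maximum.

φ̂_MAP = 1.000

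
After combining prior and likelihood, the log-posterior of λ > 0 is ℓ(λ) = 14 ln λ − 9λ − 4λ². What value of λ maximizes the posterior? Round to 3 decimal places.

ℓ'(λ) = 14/λ − 9 − 8λ. Setting this to zero and multiplying by λ: 8λ² + 9λ − 14 = 0.
λ = (−9 + √(9² + 4·8·14)) / (2·8) = (−9 + √529) / 16 = (−9 + 23)/16 = 7/8.
ℓ''(λ) = −14/λ² − 8 < 0, confirming a maximum.

λ̂_MAP = 0.875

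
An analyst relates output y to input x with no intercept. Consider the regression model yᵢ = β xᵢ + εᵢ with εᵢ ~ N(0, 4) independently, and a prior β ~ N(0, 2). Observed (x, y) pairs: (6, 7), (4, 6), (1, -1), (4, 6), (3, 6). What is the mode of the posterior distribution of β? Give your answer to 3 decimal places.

log p(β | y) = −Σ(yᵢ − βxᵢ)²/(2·4) − β²/(2·2) + const.
Setting the derivative to zero: Σxᵢ(yᵢ − βxᵢ)/4 − β/2 = 0, so β = Σxᵢyᵢ / (Σxᵢ² + σ²/τ²).
Σxᵢyᵢ = 6·7 + 4·6 + 1·(-1) + 4·6 + 3·6 = 107; Σxᵢ² = 78; σ²/τ² = 2.
β̂_MAP = 107 / (78 + 2) = 107/80 ≈ 1.338.

β̂_MAP = 1.338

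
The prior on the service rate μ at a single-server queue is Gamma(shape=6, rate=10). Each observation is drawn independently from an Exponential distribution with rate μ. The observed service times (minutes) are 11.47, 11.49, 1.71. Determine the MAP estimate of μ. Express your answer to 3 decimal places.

The Exponential(rate=μ) likelihood is ∝ μ^n e^(−μΣtᵢ). Here n = 3 and Σtᵢ = 11.47 + 11.49 + 1.71 = 24.67.
Posterior ∝ μ^5e^(−10μ) · μ^3e^(−24.67μ) = μ^8e^(−34.67μ), i.e. Gamma(9, 34.67).
Mode = (a−1)/b = 8/34.67 ≈ 0.231.

μ̂_MAP = 0.231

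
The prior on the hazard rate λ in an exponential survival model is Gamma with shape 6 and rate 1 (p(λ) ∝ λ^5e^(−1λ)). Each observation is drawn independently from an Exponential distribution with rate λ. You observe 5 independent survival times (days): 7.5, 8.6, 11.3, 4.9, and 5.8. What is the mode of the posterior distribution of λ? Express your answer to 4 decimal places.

The Exponential(rate=λ) likelihood is ∝ λ^n e^(−λΣtᵢ). Here n = 5 and Σtᵢ = 7.5 + 8.6 + 11.3 + 4.9 + 5.8 = 38.1.
Posterior ∝ λ^5e^(−1λ) · λ^5e^(−38.1λ) = λ^10e^(−39.1λ), i.e. Gamma(11, 39.1).
Mode = (a−1)/b = 10/39.1 ≈ 0.2558.

λ̂_MAP = 0.2558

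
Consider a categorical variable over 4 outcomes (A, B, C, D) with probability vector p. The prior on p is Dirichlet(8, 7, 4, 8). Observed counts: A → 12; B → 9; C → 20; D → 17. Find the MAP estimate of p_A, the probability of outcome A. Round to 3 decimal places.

MAP estimate of p_A = 0.235

The posterior is Dirichlet(αᵢ + nᵢ) = Dirichlet(20, 16, 24, 25).
For a Dirichlet(a₁,…,a_K) with all aᵢ > 1, the mode has j-th component (aⱼ − 1)/(Σaᵢ − K).
Here Σaᵢ = 85 and K = 4, so p_A = (20 − 1)/(85 − 4) = 19/81 ≈ 0.235.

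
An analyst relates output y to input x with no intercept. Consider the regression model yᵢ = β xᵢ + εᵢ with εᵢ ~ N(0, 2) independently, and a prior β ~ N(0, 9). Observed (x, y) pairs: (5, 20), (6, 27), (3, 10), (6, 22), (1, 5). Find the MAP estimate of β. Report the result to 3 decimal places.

β̂_MAP = 4.001

log p(β | y) = −Σ(yᵢ − βxᵢ)²/(2·2) − β²/(2·9) + const.
Setting the derivative to zero: Σxᵢ(yᵢ − βxᵢ)/2 − β/9 = 0, so β = Σxᵢyᵢ / (Σxᵢ² + σ²/τ²).
Σxᵢyᵢ = 5·20 + 6·27 + 3·10 + 6·22 + 1·5 = 429; Σxᵢ² = 107; σ²/τ² = 2/9.
β̂_MAP = 429 / (107 + 2/9) = 429/(965/9) = 3861/965 ≈ 4.001.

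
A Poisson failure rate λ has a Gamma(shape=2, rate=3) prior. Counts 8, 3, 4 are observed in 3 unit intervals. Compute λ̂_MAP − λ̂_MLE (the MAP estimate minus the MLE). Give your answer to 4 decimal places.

MAP − MLE = -2.3333

Σxᵢ = 15. Posterior is Gamma(17, 6); MAP = (17−1)/6 = 16/6 ≈ 2.66667.
MLE = x̄ = 15/3 ≈ 5.00000.
Difference = 16/6 − 15/3 = -7/3 ≈ -2.3333.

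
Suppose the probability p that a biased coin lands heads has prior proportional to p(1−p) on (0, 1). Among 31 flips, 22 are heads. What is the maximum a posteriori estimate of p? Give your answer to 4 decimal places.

p̂_MAP = 0.6970

The prior density ∝ p(1−p)^1 is the kernel of Beta(2, 2).
Data: 22 successes in 31 trials. The binomial likelihood contributes p^22(1−p)^9, so the posterior is Beta(2+22, 2+9) = Beta(24, 11).
For Beta(a, b) with a, b > 1 the mode is (a−1)/(a+b−2) = 23/33 ≈ 0.6970.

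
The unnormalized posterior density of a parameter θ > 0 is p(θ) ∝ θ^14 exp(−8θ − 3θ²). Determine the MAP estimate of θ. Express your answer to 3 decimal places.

θ̂_MAP = 1.000

ℓ'(θ) = 14/θ − 8 − 6θ. Setting this to zero and multiplying by θ: 6θ² + 8θ − 14 = 0.
θ = (−8 + √(8² + 4·6·14)) / (2·6) = (−8 + √400) / 12 = (−8 + 20)/12 = 1.
ℓ''(θ) = −14/θ² − 6 < 0, confirming a maximum.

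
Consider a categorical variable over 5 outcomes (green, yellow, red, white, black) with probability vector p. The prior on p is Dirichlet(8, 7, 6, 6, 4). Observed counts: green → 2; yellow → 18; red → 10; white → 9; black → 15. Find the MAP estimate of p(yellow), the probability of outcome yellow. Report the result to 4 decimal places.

MAP estimate of p(yellow) = 0.3000

The posterior is Dirichlet(αᵢ + nᵢ) = Dirichlet(10, 25, 16, 15, 19).
For a Dirichlet(a₁,…,a_K) with all aᵢ > 1, the mode has j-th component (aⱼ − 1)/(Σaᵢ − K).
Here Σaᵢ = 85 and K = 5, so p(yellow) = (25 − 1)/(85 − 5) = 24/80 ≈ 0.3000.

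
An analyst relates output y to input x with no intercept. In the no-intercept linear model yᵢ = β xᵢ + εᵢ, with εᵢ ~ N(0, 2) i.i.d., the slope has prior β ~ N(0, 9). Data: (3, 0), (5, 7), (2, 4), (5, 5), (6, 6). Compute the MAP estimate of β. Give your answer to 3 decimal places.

log p(β | y) = −Σ(yᵢ − βxᵢ)²/(2·2) − β²/(2·9) + const.
Setting the derivative to zero: Σxᵢ(yᵢ − βxᵢ)/2 − β/9 = 0, so β = Σxᵢyᵢ / (Σxᵢ² + σ²/τ²).
Σxᵢyᵢ = 3·0 + 5·7 + 2·4 + 5·5 + 6·6 = 104; Σxᵢ² = 99; σ²/τ² = 2/9.
β̂_MAP = 104 / (99 + 2/9) = 104/(893/9) = 936/893 ≈ 1.048.

β̂_MAP = 1.048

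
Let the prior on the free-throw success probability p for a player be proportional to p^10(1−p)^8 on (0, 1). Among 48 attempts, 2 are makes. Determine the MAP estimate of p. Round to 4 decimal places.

p̂_MAP = 0.1818

The prior density ∝ p^10(1−p)^8 is the kernel of Beta(11, 9).
Data: 2 successes in 48 trials. The binomial likelihood contributes p^2(1−p)^46, so the posterior is Beta(11+2, 9+46) = Beta(13, 55).
For Beta(a, b) with a, b > 1 the mode is (a−1)/(a+b−2) = 12/66 ≈ 0.1818.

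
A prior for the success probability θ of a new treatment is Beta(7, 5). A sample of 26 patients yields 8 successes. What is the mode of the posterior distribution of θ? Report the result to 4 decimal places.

θ̂_MAP = 0.3889

Prior: Beta(7, 5).
Data: 8 successes in 26 trials. The binomial likelihood contributes θ^8(1−θ)^18, so the posterior is Beta(7+8, 5+18) = Beta(15, 23).
For Beta(a, b) with a, b > 1 the mode is (a−1)/(a+b−2) = 14/36 ≈ 0.3889.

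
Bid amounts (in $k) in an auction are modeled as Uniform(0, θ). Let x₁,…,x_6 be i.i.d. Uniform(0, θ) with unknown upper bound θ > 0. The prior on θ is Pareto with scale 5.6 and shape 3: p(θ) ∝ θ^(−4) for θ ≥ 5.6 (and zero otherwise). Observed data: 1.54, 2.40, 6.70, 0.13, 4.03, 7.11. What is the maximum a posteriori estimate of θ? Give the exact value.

θ̂_MAP = 7.11

The Uniform(0, θ) likelihood is θ^(−n) for θ ≥ max(xᵢ), zero otherwise. Here max(xᵢ) = 7.11.
Posterior ∝ θ^(−4) · θ^(−6) = θ^(−10) on θ ≥ max(5.6, 7.11) = 7.11.
This density is strictly decreasing in θ, so the posterior mode lies at the lower boundary of the support.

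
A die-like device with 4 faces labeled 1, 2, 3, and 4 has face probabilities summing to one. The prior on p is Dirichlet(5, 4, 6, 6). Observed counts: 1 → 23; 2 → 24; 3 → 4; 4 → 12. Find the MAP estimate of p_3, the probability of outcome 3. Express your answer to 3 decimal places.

The posterior is Dirichlet(αᵢ + nᵢ) = Dirichlet(28, 28, 10, 18).
For a Dirichlet(a₁,…,a_K) with all aᵢ > 1, the mode has j-th component (aⱼ − 1)/(Σaᵢ − K).
Here Σaᵢ = 84 and K = 4, so p_3 = (10 − 1)/(84 − 4) = 9/80 ≈ 0.113.

MAP estimate: 0.113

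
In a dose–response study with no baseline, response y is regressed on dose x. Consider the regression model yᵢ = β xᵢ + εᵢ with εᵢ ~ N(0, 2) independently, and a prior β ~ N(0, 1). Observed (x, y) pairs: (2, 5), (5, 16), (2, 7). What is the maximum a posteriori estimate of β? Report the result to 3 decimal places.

log p(β | y) = −Σ(yᵢ − βxᵢ)²/(2·2) − β²/(2·1) + const.
Setting the derivative to zero: Σxᵢ(yᵢ − βxᵢ)/2 − β/1 = 0, so β = Σxᵢyᵢ / (Σxᵢ² + σ²/τ²).
Σxᵢyᵢ = 2·5 + 5·16 + 2·7 = 104; Σxᵢ² = 33; σ²/τ² = 2.
β̂_MAP = 104 / (33 + 2) = 104/35 ≈ 2.971.

β̂_MAP = 2.971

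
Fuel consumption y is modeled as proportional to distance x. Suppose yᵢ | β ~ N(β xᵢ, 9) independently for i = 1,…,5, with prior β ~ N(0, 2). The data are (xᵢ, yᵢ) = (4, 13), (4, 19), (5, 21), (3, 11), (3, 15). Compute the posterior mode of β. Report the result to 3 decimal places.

β̂_MAP = 3.912

log p(β | y) = −Σ(yᵢ − βxᵢ)²/(2·9) − β²/(2·2) + const.
Setting the derivative to zero: Σxᵢ(yᵢ − βxᵢ)/9 − β/2 = 0, so β = Σxᵢyᵢ / (Σxᵢ² + σ²/τ²).
Σxᵢyᵢ = 4·13 + 4·19 + 5·21 + 3·11 + 3·15 = 311; Σxᵢ² = 75; σ²/τ² = 4.5.
β̂_MAP = 311 / (75 + 4.5) = 311/79.5 ≈ 3.912.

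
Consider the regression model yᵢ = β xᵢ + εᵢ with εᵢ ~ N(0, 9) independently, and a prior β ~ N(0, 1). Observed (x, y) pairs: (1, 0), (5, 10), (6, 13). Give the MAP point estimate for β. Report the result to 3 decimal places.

log p(β | y) = −Σ(yᵢ − βxᵢ)²/(2·9) − β²/(2·1) + const.
Setting the derivative to zero: Σxᵢ(yᵢ − βxᵢ)/9 − β/1 = 0, so β = Σxᵢyᵢ / (Σxᵢ² + σ²/τ²).
Σxᵢyᵢ = 1·0 + 5·10 + 6·13 = 128; Σxᵢ² = 62; σ²/τ² = 9.
β̂_MAP = 128 / (62 + 9) = 128/71 ≈ 1.803.

β̂_MAP = 1.803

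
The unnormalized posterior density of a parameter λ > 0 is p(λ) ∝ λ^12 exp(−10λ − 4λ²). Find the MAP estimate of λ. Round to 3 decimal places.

λ̂_MAP = 0.750

ℓ'(λ) = 12/λ − 10 − 8λ. Setting this to zero and multiplying by λ: 8λ² + 10λ − 12 = 0.
λ = (−10 + √(10² + 4·8·12)) / (2·8) = (−10 + √484) / 16 = (−10 + 22)/16 = 3/4.
ℓ''(λ) = −12/λ² − 8 < 0, confirming a maximum.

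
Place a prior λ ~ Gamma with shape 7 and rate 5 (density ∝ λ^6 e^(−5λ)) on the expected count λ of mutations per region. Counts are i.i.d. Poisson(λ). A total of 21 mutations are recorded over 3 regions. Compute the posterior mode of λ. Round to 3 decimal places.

λ̂_MAP = 3.375

Σxᵢ = 21, n = 3.
Posterior ∝ λ^6e^(−5λ) · λ^21e^(−3λ) = λ^27e^(−8λ), i.e. Gamma(shape=28, rate=8).
The mode of a Gamma(a, b) with a ≥ 1 (shape–rate) is (a−1)/b = 27/8 ≈ 3.375.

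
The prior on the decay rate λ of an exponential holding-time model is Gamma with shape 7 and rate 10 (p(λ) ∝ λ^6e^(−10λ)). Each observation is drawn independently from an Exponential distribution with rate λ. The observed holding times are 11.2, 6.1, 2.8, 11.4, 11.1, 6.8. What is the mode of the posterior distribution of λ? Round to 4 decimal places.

λ̂_MAP = 0.2020

The Exponential(rate=λ) likelihood is ∝ λ^n e^(−λΣtᵢ). Here n = 6 and Σtᵢ = 11.2 + 6.1 + 2.8 + 11.4 + 11.1 + 6.8 = 49.4.
Posterior ∝ λ^6e^(−10λ) · λ^6e^(−49.4λ) = λ^12e^(−59.4λ), i.e. Gamma(13, 59.4).
Mode = (a−1)/b = 12/59.4 ≈ 0.2020.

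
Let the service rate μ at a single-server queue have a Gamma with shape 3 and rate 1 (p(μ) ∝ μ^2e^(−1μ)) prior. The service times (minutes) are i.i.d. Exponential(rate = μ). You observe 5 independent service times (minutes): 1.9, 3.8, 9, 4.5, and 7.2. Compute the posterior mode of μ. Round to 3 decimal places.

μ̂_MAP = 0.255

The Exponential(rate=μ) likelihood is ∝ μ^n e^(−μΣtᵢ). Here n = 5 and Σtᵢ = 1.9 + 3.8 + 9 + 4.5 + 7.2 = 26.4.
Posterior ∝ μ^2e^(−1μ) · μ^5e^(−26.4μ) = μ^7e^(−27.4μ), i.e. Gamma(8, 27.4).
Mode = (a−1)/b = 7/27.4 ≈ 0.255.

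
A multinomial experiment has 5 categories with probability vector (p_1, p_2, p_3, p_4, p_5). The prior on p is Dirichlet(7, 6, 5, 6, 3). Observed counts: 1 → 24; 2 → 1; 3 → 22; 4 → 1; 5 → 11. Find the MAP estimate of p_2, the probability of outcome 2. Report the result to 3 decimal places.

MAP estimate: 0.074

The posterior is Dirichlet(αᵢ + nᵢ) = Dirichlet(31, 7, 27, 7, 14).
For a Dirichlet(a₁,…,a_K) with all aᵢ > 1, the mode has j-th component (aⱼ − 1)/(Σaᵢ − K).
Here Σaᵢ = 86 and K = 5, so p_2 = (7 − 1)/(86 − 5) = 6/81 ≈ 0.074.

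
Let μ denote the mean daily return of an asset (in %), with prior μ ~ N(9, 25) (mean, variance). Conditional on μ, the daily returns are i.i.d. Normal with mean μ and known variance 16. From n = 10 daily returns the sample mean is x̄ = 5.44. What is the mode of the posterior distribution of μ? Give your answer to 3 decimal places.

n = 10, x̄ = 5.44.
For a Normal prior and Normal likelihood with known variance, the posterior is Normal; its mode equals its mean, the precision-weighted average.
Prior precision 1/σ₀² = 1/25 = 0.04; data precision n/σ² = 10/16 = 0.625.
μ̂ = (0.04·9 + 0.625·5.44) / (0.04 + 0.625) = 3.76/0.665 = 752/133 ≈ 5.654.

μ̂_MAP = 5.654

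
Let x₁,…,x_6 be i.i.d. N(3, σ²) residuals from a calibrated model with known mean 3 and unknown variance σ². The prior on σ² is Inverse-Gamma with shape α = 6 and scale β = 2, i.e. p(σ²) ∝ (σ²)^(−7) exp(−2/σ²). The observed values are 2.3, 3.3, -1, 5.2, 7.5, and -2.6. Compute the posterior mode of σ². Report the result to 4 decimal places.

σ̂²_MAP = 3.8515

Sum of squared deviations about the known mean: SS = (2.3−3)² + (3.3−3)² + (-1−3)² + (5.2−3)² + (7.5−3)² + (-2.6−3)² = 73.03.
The Normal likelihood contributes (σ²)^(−n/2) exp(−SS/(2σ²)), so the posterior is Inverse-Gamma(α + n/2, β + SS/2) = Inverse-Gamma(9, 38.515).
The mode of Inverse-Gamma(a, b) is b/(a+1) = 38.515/10 ≈ 3.8515.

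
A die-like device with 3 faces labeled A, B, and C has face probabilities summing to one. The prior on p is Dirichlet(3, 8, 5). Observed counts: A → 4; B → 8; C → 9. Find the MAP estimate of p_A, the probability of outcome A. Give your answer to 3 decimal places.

MAP estimate of p_A = 0.176

The posterior is Dirichlet(αᵢ + nᵢ) = Dirichlet(7, 16, 14).
For a Dirichlet(a₁,…,a_K) with all aᵢ > 1, the mode has j-th component (aⱼ − 1)/(Σaᵢ − K).
Here Σaᵢ = 37 and K = 3, so p_A = (7 − 1)/(37 − 3) = 6/34 ≈ 0.176.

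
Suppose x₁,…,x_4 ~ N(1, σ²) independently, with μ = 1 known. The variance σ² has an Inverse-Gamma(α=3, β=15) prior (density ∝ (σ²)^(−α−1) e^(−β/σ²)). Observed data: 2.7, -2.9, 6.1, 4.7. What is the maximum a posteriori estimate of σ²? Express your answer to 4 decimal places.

Sum of squared deviations about the known mean: SS = (2.7−1)² + (-2.9−1)² + (6.1−1)² + (4.7−1)² = 57.8.
The Normal likelihood contributes (σ²)^(−n/2) exp(−SS/(2σ²)), so the posterior is Inverse-Gamma(α + n/2, β + SS/2) = Inverse-Gamma(5, 43.9).
The mode of Inverse-Gamma(a, b) is b/(a+1) = 43.9/6 ≈ 7.3167.

σ̂²_MAP = 7.3167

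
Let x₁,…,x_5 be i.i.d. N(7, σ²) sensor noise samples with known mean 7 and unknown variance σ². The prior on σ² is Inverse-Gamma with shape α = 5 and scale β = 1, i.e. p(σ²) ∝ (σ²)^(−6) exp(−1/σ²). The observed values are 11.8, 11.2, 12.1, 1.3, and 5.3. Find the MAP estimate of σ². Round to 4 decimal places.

Sum of squared deviations about the known mean: SS = (11.8−7)² + (11.2−7)² + (12.1−7)² + (1.3−7)² + (5.3−7)² = 102.07.
The Normal likelihood contributes (σ²)^(−n/2) exp(−SS/(2σ²)), so the posterior is Inverse-Gamma(α + n/2, β + SS/2) = Inverse-Gamma(7.5, 52.035).
The mode of Inverse-Gamma(a, b) is b/(a+1) = 52.035/8.5 ≈ 6.1218.

σ̂²_MAP = 6.1218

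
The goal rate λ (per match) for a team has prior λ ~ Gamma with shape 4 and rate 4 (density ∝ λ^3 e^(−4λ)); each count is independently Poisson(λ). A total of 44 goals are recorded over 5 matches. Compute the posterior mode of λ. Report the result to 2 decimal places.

λ̂_MAP = 5.22

Σxᵢ = 44, n = 5.
Posterior ∝ λ^3e^(−4λ) · λ^44e^(−5λ) = λ^47e^(−9λ), i.e. Gamma(shape=48, rate=9).
The mode of a Gamma(a, b) with a ≥ 1 (shape–rate) is (a−1)/b = 47/9 ≈ 5.22.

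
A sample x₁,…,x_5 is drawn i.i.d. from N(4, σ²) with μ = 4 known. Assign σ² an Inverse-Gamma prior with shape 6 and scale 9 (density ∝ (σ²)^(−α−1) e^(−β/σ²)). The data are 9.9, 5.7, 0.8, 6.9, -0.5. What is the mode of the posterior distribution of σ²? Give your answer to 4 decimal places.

Sum of squared deviations about the known mean: SS = (9.9−4)² + (5.7−4)² + (0.8−4)² + (6.9−4)² + (-0.5−4)² = 76.6.
The Normal likelihood contributes (σ²)^(−n/2) exp(−SS/(2σ²)), so the posterior is Inverse-Gamma(α + n/2, β + SS/2) = Inverse-Gamma(8.5, 47.3).
The mode of Inverse-Gamma(a, b) is b/(a+1) = 47.3/9.5 ≈ 4.9789.

σ̂²_MAP = 4.9789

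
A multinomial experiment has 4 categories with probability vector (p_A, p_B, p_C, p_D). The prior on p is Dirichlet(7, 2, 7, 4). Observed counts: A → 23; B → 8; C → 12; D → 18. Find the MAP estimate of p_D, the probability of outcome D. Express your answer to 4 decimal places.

MAP estimate of p_D = 0.2727

The posterior is Dirichlet(αᵢ + nᵢ) = Dirichlet(30, 10, 19, 22).
For a Dirichlet(a₁,…,a_K) with all aᵢ > 1, the mode has j-th component (aⱼ − 1)/(Σaᵢ − K).
Here Σaᵢ = 81 and K = 4, so p_D = (22 − 1)/(81 − 4) = 21/77 ≈ 0.2727.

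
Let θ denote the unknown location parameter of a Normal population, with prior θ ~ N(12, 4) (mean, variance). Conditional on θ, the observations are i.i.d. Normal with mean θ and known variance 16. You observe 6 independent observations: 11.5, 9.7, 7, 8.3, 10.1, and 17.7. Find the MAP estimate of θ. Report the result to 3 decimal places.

θ̂_MAP = 11.230

n = 6; x̄ = (11.5 + 9.7 + 7 + 8.3 + 10.1 + 17.7)/6 = 64.3/6 = 643/60 ≈ 10.7167.
For a Normal prior and Normal likelihood with known variance, the posterior is Normal; its mode equals its mean, the precision-weighted average.
Prior precision 1/σ₀² = 1/4 = 0.25; data precision n/σ² = 6/16 = 0.375.
θ̂ = (0.25·12 + 0.375·(643/60)) / (0.25 + 0.375) = 7.01875/0.625 = 11.230.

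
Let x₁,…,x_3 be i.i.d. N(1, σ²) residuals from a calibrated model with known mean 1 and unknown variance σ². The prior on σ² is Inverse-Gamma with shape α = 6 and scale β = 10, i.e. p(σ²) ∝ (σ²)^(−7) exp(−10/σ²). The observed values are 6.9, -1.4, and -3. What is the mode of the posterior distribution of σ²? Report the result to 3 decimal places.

σ̂²_MAP = 4.504

Sum of squared deviations about the known mean: SS = (6.9−1)² + (-1.4−1)² + (-3−1)² = 56.57.
The Normal likelihood contributes (σ²)^(−n/2) exp(−SS/(2σ²)), so the posterior is Inverse-Gamma(α + n/2, β + SS/2) = Inverse-Gamma(7.5, 38.285).
The mode of Inverse-Gamma(a, b) is b/(a+1) = 38.285/8.5 ≈ 4.504.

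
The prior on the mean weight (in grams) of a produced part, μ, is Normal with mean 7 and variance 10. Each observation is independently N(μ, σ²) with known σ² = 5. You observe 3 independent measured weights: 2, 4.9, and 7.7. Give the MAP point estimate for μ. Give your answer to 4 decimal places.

μ̂_MAP = 5.1714

n = 3; x̄ = (2 + 4.9 + 7.7)/3 = 14.6/3 = 73/15 ≈ 4.8667.
For a Normal prior and Normal likelihood with known variance, the posterior is Normal; its mode equals its mean, the precision-weighted average.
Prior precision 1/σ₀² = 1/10 = 0.1; data precision n/σ² = 3/5 = 0.6.
μ̂ = (0.1·7 + 0.6·(73/15)) / (0.1 + 0.6) = 3.62/0.7 = 181/35 ≈ 5.1714.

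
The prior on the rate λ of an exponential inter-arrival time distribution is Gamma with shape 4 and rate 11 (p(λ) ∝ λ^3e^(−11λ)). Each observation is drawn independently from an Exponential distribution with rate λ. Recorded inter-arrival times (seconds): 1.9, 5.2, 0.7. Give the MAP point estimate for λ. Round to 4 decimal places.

The Exponential(rate=λ) likelihood is ∝ λ^n e^(−λΣtᵢ). Here n = 3 and Σtᵢ = 1.9 + 5.2 + 0.7 = 7.8.
Posterior ∝ λ^3e^(−11λ) · λ^3e^(−7.8λ) = λ^6e^(−18.8λ), i.e. Gamma(7, 18.8).
Mode = (a−1)/b = 6/18.8 ≈ 0.3191.

λ̂_MAP = 0.3191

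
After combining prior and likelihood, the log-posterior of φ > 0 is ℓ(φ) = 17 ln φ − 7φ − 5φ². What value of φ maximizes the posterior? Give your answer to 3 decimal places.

φ̂_MAP = 1.000

ℓ'(φ) = 17/φ − 7 − 10φ. Setting this to zero and multiplying by φ: 10φ² + 7φ − 17 = 0.
φ = (−7 + √(7² + 4·10·17)) / (2·10) = (−7 + √729) / 20 = (−7 + 27)/20 = 1.
ℓ''(φ) = −17/φ² − 10 < 0, confirming a maximum.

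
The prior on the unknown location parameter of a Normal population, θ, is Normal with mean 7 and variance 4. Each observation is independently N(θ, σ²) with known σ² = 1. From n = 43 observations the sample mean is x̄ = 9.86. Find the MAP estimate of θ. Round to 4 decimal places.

θ̂_MAP = 9.8435

n = 43, x̄ = 9.86.
For a Normal prior and Normal likelihood with known variance, the posterior is Normal; its mode equals its mean, the precision-weighted average.
Prior precision 1/σ₀² = 1/4 = 0.25; data precision n/σ² = 43/1 = 43.
θ̂ = (0.25·7 + 43·9.86) / (0.25 + 43) = 425.73/43.25 = 42573/4325 ≈ 9.8435.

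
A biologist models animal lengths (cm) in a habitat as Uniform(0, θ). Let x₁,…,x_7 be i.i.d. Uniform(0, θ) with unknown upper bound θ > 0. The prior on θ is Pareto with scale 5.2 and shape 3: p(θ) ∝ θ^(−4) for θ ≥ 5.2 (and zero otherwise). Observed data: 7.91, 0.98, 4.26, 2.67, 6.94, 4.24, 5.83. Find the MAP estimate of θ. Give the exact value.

θ̂_MAP = 7.91

The Uniform(0, θ) likelihood is θ^(−n) for θ ≥ max(xᵢ), zero otherwise. Here max(xᵢ) = 7.91.
Posterior ∝ θ^(−4) · θ^(−7) = θ^(−11) on θ ≥ max(5.2, 7.91) = 7.91.
This density is strictly decreasing in θ, so the posterior mode lies at the lower boundary of the support.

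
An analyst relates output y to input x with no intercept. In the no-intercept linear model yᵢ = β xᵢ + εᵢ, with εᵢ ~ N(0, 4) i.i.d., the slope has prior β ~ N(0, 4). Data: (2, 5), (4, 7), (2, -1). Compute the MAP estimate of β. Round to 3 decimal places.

β̂_MAP = 1.440

log p(β | y) = −Σ(yᵢ − βxᵢ)²/(2·4) − β²/(2·4) + const.
Setting the derivative to zero: Σxᵢ(yᵢ − βxᵢ)/4 − β/4 = 0, so β = Σxᵢyᵢ / (Σxᵢ² + σ²/τ²).
Σxᵢyᵢ = 2·5 + 4·7 + 2·(-1) = 36; Σxᵢ² = 24; σ²/τ² = 1.
β̂_MAP = 36 / (24 + 1) = 36/25 ≈ 1.440.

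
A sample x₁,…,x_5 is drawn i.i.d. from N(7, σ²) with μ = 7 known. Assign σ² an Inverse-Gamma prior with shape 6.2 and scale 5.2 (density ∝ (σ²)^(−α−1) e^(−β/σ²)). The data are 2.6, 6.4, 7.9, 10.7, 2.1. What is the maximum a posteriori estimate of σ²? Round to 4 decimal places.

σ̂²_MAP = 3.5376

Sum of squared deviations about the known mean: SS = (2.6−7)² + (6.4−7)² + (7.9−7)² + (10.7−7)² + (2.1−7)² = 58.23.
The Normal likelihood contributes (σ²)^(−n/2) exp(−SS/(2σ²)), so the posterior is Inverse-Gamma(α + n/2, β + SS/2) = Inverse-Gamma(8.7, 34.315).
The mode of Inverse-Gamma(a, b) is b/(a+1) = 34.315/9.7 ≈ 3.5376.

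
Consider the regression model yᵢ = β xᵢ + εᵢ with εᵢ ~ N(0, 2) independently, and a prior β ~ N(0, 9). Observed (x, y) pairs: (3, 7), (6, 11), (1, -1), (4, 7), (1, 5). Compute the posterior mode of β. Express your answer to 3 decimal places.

log p(β | y) = −Σ(yᵢ − βxᵢ)²/(2·2) − β²/(2·9) + const.
Setting the derivative to zero: Σxᵢ(yᵢ − βxᵢ)/2 − β/9 = 0, so β = Σxᵢyᵢ / (Σxᵢ² + σ²/τ²).
Σxᵢyᵢ = 3·7 + 6·11 + 1·(-1) + 4·7 + 1·5 = 119; Σxᵢ² = 63; σ²/τ² = 2/9.
β̂_MAP = 119 / (63 + 2/9) = 119/(569/9) = 1071/569 ≈ 1.882.

β̂_MAP = 1.882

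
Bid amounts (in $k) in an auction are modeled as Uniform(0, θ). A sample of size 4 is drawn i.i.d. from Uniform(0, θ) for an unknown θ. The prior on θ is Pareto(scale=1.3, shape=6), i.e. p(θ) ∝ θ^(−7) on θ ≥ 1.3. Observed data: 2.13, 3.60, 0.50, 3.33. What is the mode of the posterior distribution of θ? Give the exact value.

θ̂_MAP = 3.60

The Uniform(0, θ) likelihood is θ^(−n) for θ ≥ max(xᵢ), zero otherwise. Here max(xᵢ) = 3.60.
Posterior ∝ θ^(−7) · θ^(−4) = θ^(−11) on θ ≥ max(1.3, 3.60) = 3.60.
This density is strictly decreasing in θ, so the posterior mode lies at the lower boundary of the support.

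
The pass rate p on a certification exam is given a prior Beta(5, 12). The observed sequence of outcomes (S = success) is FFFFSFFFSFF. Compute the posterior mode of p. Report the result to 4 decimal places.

Prior: Beta(5, 12).
Data: 2 successes in 11 trials (from the sequence). The binomial likelihood contributes p^2(1−p)^9, so the posterior is Beta(5+2, 12+9) = Beta(7, 21).
For Beta(a, b) with a, b > 1 the mode is (a−1)/(a+b−2) = 6/26 ≈ 0.2308.

p̂_MAP = 0.2308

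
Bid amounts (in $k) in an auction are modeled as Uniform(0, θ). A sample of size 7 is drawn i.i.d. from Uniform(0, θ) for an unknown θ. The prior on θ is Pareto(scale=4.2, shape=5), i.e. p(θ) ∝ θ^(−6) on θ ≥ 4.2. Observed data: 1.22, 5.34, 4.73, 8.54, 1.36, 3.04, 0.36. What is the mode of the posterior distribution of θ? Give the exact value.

θ̂_MAP = 8.54

The Uniform(0, θ) likelihood is θ^(−n) for θ ≥ max(xᵢ), zero otherwise. Here max(xᵢ) = 8.54.
Posterior ∝ θ^(−6) · θ^(−7) = θ^(−13) on θ ≥ max(4.2, 8.54) = 8.54.
This density is strictly decreasing in θ, so the posterior mode lies at the lower boundary of the support.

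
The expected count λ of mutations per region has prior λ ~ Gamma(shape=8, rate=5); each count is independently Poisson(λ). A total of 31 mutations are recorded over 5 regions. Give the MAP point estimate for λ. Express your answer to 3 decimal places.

λ̂_MAP = 3.800

Σxᵢ = 31, n = 5.
Posterior ∝ λ^7e^(−5λ) · λ^31e^(−5λ) = λ^38e^(−10λ), i.e. Gamma(shape=39, rate=10).
The mode of a Gamma(a, b) with a ≥ 1 (shape–rate) is (a−1)/b = 38/10 ≈ 3.800.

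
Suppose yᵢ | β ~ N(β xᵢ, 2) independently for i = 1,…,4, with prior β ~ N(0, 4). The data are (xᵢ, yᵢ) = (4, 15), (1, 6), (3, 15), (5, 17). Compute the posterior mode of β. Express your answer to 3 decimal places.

β̂_MAP = 3.806

log p(β | y) = −Σ(yᵢ − βxᵢ)²/(2·2) − β²/(2·4) + const.
Setting the derivative to zero: Σxᵢ(yᵢ − βxᵢ)/2 − β/4 = 0, so β = Σxᵢyᵢ / (Σxᵢ² + σ²/τ²).
Σxᵢyᵢ = 4·15 + 1·6 + 3·15 + 5·17 = 196; Σxᵢ² = 51; σ²/τ² = 0.5.
β̂_MAP = 196 / (51 + 0.5) = 196/51.5 ≈ 3.806.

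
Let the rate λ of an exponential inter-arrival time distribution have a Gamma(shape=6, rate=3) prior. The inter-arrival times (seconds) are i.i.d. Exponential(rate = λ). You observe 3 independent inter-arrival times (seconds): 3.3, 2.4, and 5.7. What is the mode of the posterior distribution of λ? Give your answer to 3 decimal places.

λ̂_MAP = 0.556

The Exponential(rate=λ) likelihood is ∝ λ^n e^(−λΣtᵢ). Here n = 3 and Σtᵢ = 3.3 + 2.4 + 5.7 = 11.4.
Posterior ∝ λ^5e^(−3λ) · λ^3e^(−11.4λ) = λ^8e^(−14.4λ), i.e. Gamma(9, 14.4).
Mode = (a−1)/b = 8/14.4 ≈ 0.556.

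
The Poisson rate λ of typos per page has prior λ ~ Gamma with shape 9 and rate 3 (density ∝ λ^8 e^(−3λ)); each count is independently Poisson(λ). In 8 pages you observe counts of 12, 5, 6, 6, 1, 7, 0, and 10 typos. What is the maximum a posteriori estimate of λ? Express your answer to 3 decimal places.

Σxᵢ = 12+5+6+6+1+7+0+10 = 47, with n = 8.
Posterior ∝ λ^8e^(−3λ) · λ^47e^(−8λ) = λ^55e^(−11λ), i.e. Gamma(shape=56, rate=11).
The mode of a Gamma(a, b) with a ≥ 1 (shape–rate) is (a−1)/b = 55/11 ≈ 5.000.

λ̂_MAP = 5.000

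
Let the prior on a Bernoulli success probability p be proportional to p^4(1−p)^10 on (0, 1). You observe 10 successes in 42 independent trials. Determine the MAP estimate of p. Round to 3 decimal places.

p̂_MAP = 0.250

The prior density ∝ p^4(1−p)^10 is the kernel of Beta(5, 11).
Data: 10 successes in 42 trials. The binomial likelihood contributes p^10(1−p)^32, so the posterior is Beta(5+10, 11+32) = Beta(15, 43).
For Beta(a, b) with a, b > 1 the mode is (a−1)/(a+b−2) = 14/56 ≈ 0.250.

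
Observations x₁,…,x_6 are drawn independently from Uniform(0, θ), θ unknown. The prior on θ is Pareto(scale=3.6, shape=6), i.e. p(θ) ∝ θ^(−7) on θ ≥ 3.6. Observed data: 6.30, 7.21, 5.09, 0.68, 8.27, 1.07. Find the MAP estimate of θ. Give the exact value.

θ̂_MAP = 8.27

The Uniform(0, θ) likelihood is θ^(−n) for θ ≥ max(xᵢ), zero otherwise. Here max(xᵢ) = 8.27.
Posterior ∝ θ^(−7) · θ^(−6) = θ^(−13) on θ ≥ max(3.6, 8.27) = 8.27.
This density is strictly decreasing in θ, so the posterior mode lies at the lower boundary of the support.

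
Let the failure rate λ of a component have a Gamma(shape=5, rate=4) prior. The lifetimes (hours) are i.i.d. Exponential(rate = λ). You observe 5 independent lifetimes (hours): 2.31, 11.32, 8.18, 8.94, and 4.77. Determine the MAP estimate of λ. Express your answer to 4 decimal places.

The Exponential(rate=λ) likelihood is ∝ λ^n e^(−λΣtᵢ). Here n = 5 and Σtᵢ = 2.31 + 11.32 + 8.18 + 8.94 + 4.77 = 35.52.
Posterior ∝ λ^4e^(−4λ) · λ^5e^(−35.52λ) = λ^9e^(−39.52λ), i.e. Gamma(10, 39.52).
Mode = (a−1)/b = 9/39.52 ≈ 0.2277.

λ̂_MAP = 0.2277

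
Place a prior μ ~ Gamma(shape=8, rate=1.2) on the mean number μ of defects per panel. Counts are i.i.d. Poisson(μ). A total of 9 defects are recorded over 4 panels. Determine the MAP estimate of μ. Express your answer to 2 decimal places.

Σxᵢ = 9, n = 4.
Posterior ∝ μ^7e^(−1.2μ) · μ^9e^(−4μ) = μ^16e^(−5.2μ), i.e. Gamma(shape=17, rate=5.2).
The mode of a Gamma(a, b) with a ≥ 1 (shape–rate) is (a−1)/b = 16/5.2 ≈ 3.08.

μ̂_MAP = 3.08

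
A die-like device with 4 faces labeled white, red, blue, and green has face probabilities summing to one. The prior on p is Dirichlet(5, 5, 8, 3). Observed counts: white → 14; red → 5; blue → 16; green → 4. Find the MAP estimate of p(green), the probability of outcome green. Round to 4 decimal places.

The posterior is Dirichlet(αᵢ + nᵢ) = Dirichlet(19, 10, 24, 7).
For a Dirichlet(a₁,…,a_K) with all aᵢ > 1, the mode has j-th component (aⱼ − 1)/(Σaᵢ − K).
Here Σaᵢ = 60 and K = 4, so p(green) = (7 − 1)/(60 − 4) = 6/56 ≈ 0.1071.

MAP estimate of p(green) = 0.1071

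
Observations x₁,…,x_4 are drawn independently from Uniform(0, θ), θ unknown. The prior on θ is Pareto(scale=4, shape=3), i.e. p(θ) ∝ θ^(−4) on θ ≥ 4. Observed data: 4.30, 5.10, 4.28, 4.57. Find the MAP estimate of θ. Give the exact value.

The Uniform(0, θ) likelihood is θ^(−n) for θ ≥ max(xᵢ), zero otherwise. Here max(xᵢ) = 5.10.
Posterior ∝ θ^(−4) · θ^(−4) = θ^(−8) on θ ≥ max(4, 5.10) = 5.10.
This density is strictly decreasing in θ, so the posterior mode lies at the lower boundary of the support.

θ̂_MAP = 5.10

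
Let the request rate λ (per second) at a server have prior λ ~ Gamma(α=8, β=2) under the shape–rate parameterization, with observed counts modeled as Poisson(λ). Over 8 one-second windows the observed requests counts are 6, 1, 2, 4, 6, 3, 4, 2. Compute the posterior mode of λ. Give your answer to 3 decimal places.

Σxᵢ = 6+1+2+4+6+3+4+2 = 28, with n = 8.
Posterior ∝ λ^7e^(−2λ) · λ^28e^(−8λ) = λ^35e^(−10λ), i.e. Gamma(shape=36, rate=10).
The mode of a Gamma(a, b) with a ≥ 1 (shape–rate) is (a−1)/b = 35/10 ≈ 3.500.

λ̂_MAP = 3.500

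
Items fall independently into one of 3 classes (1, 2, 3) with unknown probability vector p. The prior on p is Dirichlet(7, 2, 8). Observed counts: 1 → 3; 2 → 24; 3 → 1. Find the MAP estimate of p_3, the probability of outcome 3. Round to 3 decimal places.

The posterior is Dirichlet(αᵢ + nᵢ) = Dirichlet(10, 26, 9).
For a Dirichlet(a₁,…,a_K) with all aᵢ > 1, the mode has j-th component (aⱼ − 1)/(Σaᵢ − K).
Here Σaᵢ = 45 and K = 3, so p_3 = (9 − 1)/(45 − 3) = 8/42 ≈ 0.190.

MAP estimate: 0.190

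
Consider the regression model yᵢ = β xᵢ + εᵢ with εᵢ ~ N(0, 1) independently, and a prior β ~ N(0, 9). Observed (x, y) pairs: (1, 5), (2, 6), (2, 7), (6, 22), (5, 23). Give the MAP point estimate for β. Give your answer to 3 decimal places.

β̂_MAP = 3.965

log p(β | y) = −Σ(yᵢ − βxᵢ)²/(2·1) − β²/(2·9) + const.
Setting the derivative to zero: Σxᵢ(yᵢ − βxᵢ)/1 − β/9 = 0, so β = Σxᵢyᵢ / (Σxᵢ² + σ²/τ²).
Σxᵢyᵢ = 1·5 + 2·6 + 2·7 + 6·22 + 5·23 = 278; Σxᵢ² = 70; σ²/τ² = 1/9.
β̂_MAP = 278 / (70 + 1/9) = 278/(631/9) = 2502/631 ≈ 3.965.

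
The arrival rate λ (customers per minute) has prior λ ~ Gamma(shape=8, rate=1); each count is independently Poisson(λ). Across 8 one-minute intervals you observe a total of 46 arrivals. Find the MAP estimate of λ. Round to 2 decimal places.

λ̂_MAP = 5.89

Σxᵢ = 46, n = 8.
Posterior ∝ λ^7e^(−1λ) · λ^46e^(−8λ) = λ^53e^(−9λ), i.e. Gamma(shape=54, rate=9).
The mode of a Gamma(a, b) with a ≥ 1 (shape–rate) is (a−1)/b = 53/9 ≈ 5.89.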